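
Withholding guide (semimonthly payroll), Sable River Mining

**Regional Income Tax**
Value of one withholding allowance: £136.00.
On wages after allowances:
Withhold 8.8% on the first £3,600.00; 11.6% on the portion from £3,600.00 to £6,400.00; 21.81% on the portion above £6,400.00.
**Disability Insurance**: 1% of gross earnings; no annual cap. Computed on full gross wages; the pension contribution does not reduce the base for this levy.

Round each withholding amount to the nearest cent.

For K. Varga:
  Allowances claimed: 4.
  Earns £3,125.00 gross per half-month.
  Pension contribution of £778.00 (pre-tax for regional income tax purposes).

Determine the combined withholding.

Regional Income Tax: taxable = £3,125.00 − £778.00 − 4×£136.00 = £1,803.00
  8.8% × £1,803.00 = £158.66
Disability Insurance: 1% × £3,125.00 = £31.25
Total: £158.66 + £31.25 = £189.91

£189.91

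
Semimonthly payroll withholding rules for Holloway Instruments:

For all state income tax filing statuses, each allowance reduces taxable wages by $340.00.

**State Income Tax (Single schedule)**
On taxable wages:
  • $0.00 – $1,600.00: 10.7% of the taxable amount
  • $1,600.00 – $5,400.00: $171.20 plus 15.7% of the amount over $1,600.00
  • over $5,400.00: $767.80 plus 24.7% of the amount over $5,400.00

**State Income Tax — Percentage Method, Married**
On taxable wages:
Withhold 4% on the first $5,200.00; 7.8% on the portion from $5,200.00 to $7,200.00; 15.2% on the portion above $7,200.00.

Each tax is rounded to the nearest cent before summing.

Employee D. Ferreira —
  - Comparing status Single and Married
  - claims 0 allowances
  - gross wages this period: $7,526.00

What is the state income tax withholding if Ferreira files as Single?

State Income Tax (Single): taxable = $7,526.00
  $767.80 + 24.7% × ($7,526.00 − $5,400.00) = $767.80 + 24.7% × $2,126.00 = $1,292.92

$1,292.92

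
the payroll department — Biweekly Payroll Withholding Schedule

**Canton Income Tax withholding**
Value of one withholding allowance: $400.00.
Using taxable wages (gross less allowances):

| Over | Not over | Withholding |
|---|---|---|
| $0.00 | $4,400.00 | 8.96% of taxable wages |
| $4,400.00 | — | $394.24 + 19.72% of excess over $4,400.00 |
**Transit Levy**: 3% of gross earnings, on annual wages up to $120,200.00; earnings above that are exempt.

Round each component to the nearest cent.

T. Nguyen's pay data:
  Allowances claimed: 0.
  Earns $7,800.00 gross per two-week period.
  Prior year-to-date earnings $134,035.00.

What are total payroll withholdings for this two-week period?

Canton Income Tax: taxable = $7,800.00
  $394.24 + 19.72% × ($7,800.00 − $4,400.00) = $394.24 + 19.72% × $3,400.00 = $1,064.72
Transit Levy: YTD $134,035.00 ≥ cap $120,200.00 → $0.00
Total: $1,064.72 + $0.00 = $1,064.72

$1,064.72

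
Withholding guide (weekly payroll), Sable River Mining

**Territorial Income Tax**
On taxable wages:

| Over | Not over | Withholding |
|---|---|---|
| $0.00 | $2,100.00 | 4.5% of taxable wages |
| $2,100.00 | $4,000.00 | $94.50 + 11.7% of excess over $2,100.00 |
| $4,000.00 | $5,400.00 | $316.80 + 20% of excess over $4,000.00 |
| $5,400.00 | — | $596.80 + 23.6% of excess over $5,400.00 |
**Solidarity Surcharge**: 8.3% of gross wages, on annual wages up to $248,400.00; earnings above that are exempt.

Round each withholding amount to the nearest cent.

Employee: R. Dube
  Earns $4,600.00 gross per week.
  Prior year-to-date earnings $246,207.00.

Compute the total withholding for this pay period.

$618.82

Territorial Income Tax: taxable = $4,600.00
  $316.80 + 20% × ($4,600.00 − $4,000.00) = $316.80 + 20% × $600.00 = $436.80
Solidarity Surcharge: cap $248,400.00 − YTD $246,207.00 = $2,193.00 subject; 8.3% × $2,193.00 = $182.02
Total: $436.80 + $182.02 = $618.82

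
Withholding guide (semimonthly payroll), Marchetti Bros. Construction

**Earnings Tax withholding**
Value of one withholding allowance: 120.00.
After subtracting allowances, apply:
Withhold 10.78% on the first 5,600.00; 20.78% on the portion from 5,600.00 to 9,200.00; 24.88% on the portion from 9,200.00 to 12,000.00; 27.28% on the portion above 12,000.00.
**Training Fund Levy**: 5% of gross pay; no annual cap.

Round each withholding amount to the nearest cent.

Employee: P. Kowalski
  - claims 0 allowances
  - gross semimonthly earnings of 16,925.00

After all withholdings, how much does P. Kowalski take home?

12,686.81

Earnings Tax: taxable = 16,925.00
  2,048.40 + 27.28% × (16,925.00 − 12,000.00) = 2,048.40 + 27.28% × 4,925.00 = 3,391.94
Training Fund Levy: 5% × 16,925.00 = 846.25
Total withheld: 3,391.94 + 846.25 = 4,238.19
Net pay: 16,925.00 − 4,238.19 = 12,686.81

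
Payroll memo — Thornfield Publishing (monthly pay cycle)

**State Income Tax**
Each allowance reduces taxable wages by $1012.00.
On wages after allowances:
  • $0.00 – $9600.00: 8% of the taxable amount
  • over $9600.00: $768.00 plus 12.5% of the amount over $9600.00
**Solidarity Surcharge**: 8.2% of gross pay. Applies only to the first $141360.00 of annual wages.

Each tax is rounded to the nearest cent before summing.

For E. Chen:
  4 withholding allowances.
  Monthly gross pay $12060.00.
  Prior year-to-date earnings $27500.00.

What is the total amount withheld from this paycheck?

State Income Tax: taxable = $12060.00 − 4×$1012.00 = $8012.00
  8% × $8012.00 = $640.96
Solidarity Surcharge: 8.2% × $12060.00 = $988.92
Total: $640.96 + $988.92 = $1629.88

$1629.88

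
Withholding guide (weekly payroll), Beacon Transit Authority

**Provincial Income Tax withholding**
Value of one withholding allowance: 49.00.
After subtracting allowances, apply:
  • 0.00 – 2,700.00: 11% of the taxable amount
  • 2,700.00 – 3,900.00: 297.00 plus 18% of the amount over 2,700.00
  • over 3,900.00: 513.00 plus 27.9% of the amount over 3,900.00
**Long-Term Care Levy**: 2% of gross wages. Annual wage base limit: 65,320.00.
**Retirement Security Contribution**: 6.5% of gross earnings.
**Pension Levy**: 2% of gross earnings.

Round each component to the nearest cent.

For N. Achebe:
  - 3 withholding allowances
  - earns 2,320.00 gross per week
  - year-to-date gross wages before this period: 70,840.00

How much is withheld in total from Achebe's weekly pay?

Provincial Income Tax: taxable = 2,320.00 − 3×49.00 = 2,173.00
  11% × 2,173.00 = 239.03
Long-Term Care Levy: YTD 70,840.00 ≥ cap 65,320.00 → 0.00
Retirement Security Contribution: 6.5% × 2,320.00 = 150.80
Pension Levy: 2% × 2,320.00 = 46.40
Total: 239.03 + 0.00 + 150.80 + 46.40 = 436.23

436.23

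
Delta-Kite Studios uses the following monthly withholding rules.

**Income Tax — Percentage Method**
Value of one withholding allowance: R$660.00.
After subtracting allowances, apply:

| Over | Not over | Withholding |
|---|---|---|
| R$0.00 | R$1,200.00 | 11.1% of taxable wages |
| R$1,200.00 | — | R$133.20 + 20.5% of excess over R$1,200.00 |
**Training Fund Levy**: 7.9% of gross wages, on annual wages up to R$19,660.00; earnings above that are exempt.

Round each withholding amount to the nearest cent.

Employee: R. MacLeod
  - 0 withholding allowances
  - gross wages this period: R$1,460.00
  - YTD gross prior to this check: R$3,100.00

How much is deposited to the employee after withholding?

R$1,158.16

Income Tax: taxable = R$1,460.00
  R$133.20 + 20.5% × (R$1,460.00 − R$1,200.00) = R$133.20 + 20.5% × R$260.00 = R$186.50
Training Fund Levy: 7.9% × R$1,460.00 = R$115.34
Total withheld: R$186.50 + R$115.34 = R$301.84
Net pay: R$1,460.00 − R$301.84 = R$1,158.16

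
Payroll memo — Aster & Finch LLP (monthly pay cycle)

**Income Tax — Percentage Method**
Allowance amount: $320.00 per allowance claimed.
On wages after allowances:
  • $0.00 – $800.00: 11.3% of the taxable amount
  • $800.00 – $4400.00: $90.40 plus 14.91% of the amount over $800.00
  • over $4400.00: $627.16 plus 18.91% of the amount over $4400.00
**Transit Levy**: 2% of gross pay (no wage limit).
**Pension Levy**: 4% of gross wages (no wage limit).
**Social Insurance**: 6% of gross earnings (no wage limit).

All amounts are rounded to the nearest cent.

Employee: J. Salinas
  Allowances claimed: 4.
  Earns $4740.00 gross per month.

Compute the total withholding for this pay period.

$1055.81

Income Tax: taxable = $4740.00 − 4×$320.00 = $3460.00
  $90.40 + 14.91% × ($3460.00 − $800.00) = $90.40 + 14.91% × $2660.00 = $487.01
Transit Levy: 2% × $4740.00 = $94.80
Pension Levy: 4% × $4740.00 = $189.60
Social Insurance: 6% × $4740.00 = $284.40
Total: $487.01 + $94.80 + $189.60 + $284.40 = $1055.81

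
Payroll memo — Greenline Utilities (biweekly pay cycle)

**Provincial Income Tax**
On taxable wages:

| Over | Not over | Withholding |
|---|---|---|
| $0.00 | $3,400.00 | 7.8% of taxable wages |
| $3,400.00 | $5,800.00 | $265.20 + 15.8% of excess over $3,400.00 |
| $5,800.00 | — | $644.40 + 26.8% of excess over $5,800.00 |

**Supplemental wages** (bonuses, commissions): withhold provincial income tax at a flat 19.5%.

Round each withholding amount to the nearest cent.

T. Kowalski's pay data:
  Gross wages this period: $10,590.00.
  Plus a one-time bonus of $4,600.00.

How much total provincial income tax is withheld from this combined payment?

Provincial Income Tax: taxable = $10,590.00
  $644.40 + 26.8% × ($10,590.00 − $5,800.00) = $644.40 + 26.8% × $4,790.00 = $1,928.12
Supplemental (19.5% flat on bonus): 19.5% × $4,600.00 = $897.00
Total provincial income tax: $1,928.12 + $897.00 = $2,825.12

$2,825.12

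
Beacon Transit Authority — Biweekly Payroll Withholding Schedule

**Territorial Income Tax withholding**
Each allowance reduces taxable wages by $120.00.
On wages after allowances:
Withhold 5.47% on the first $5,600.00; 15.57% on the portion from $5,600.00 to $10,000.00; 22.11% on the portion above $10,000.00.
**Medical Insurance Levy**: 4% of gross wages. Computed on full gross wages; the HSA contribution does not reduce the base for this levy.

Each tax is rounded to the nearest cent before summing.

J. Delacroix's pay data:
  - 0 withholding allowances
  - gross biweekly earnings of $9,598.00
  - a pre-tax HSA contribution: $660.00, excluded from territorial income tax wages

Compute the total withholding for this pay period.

Territorial Income Tax: taxable = $9,598.00 − $660.00 = $8,938.00
  $306.32 + 15.57% × ($8,938.00 − $5,600.00) = $306.32 + 15.57% × $3,338.00 = $826.05
Medical Insurance Levy: 4% × $9,598.00 = $383.92
Total: $826.05 + $383.92 = $1,209.97

$1,209.97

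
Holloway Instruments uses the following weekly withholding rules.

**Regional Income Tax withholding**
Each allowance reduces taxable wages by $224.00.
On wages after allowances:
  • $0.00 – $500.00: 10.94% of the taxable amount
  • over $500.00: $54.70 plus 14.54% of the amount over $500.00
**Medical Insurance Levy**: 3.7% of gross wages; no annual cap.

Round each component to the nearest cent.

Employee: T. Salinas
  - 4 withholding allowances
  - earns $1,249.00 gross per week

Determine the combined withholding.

Regional Income Tax: taxable = $1,249.00 − 4×$224.00 = $353.00
  10.94% × $353.00 = $38.62
Medical Insurance Levy: 3.7% × $1,249.00 = $46.21
Total: $38.62 + $46.21 = $84.83

$84.83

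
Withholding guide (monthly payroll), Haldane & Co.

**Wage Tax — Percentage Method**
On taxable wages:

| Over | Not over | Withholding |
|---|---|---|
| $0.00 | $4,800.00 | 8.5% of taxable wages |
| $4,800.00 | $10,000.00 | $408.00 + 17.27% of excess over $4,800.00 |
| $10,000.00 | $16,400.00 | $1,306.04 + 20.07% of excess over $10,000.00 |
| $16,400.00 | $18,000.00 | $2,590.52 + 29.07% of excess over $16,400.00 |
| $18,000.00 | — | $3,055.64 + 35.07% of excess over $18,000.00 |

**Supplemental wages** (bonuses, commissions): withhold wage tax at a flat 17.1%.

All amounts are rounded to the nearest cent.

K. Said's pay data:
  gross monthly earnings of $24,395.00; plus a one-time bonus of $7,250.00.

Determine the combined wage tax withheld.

Wage Tax: taxable = $24,395.00
  $3,055.64 + 35.07% × ($24,395.00 − $18,000.00) = $3,055.64 + 35.07% × $6,395.00 = $5,298.37
Supplemental (17.1% flat on bonus): 17.1% × $7,250.00 = $1,239.75
Total wage tax: $5,298.37 + $1,239.75 = $6,538.12

$6,538.12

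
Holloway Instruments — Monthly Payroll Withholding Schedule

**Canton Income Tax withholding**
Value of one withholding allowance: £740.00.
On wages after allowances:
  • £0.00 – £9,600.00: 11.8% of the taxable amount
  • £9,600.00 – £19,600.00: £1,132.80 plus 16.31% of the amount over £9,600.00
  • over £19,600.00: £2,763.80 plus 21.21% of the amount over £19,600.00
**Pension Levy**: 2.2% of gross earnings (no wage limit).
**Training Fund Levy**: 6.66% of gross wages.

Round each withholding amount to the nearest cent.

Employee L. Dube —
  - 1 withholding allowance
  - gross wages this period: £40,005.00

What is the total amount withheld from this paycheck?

Canton Income Tax: taxable = £40,005.00 − 1×£740.00 = £39,265.00
  £2,763.80 + 21.21% × (£39,265.00 − £19,600.00) = £2,763.80 + 21.21% × £19,665.00 = £6,934.75
Pension Levy: 2.2% × £40,005.00 = £880.11
Training Fund Levy: 6.66% × £40,005.00 = £2,664.33
Total: £6,934.75 + £880.11 + £2,664.33 = £10,479.19

£10,479.19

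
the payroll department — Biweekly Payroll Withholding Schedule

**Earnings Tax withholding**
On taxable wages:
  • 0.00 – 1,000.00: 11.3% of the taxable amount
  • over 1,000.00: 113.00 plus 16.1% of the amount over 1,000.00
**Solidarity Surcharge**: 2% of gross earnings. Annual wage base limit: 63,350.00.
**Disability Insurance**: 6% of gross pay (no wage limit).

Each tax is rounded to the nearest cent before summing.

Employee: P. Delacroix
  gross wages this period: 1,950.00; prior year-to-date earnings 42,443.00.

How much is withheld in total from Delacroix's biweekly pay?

Earnings Tax: taxable = 1,950.00
  113.00 + 16.1% × (1,950.00 − 1,000.00) = 113.00 + 16.1% × 950.00 = 265.95
Solidarity Surcharge: 2% × 1,950.00 = 39.00
Disability Insurance: 6% × 1,950.00 = 117.00
Total: 265.95 + 39.00 + 117.00 = 421.95

421.95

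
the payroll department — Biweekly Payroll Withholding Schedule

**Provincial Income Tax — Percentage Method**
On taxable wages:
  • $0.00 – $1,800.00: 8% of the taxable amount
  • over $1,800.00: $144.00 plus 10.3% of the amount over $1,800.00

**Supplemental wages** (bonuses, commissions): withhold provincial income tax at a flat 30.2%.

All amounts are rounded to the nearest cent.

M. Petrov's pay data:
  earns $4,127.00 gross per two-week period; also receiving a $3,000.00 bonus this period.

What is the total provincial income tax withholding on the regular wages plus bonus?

Provincial Income Tax: taxable = $4,127.00
  $144.00 + 10.3% × ($4,127.00 − $1,800.00) = $144.00 + 10.3% × $2,327.00 = $383.68
Supplemental (30.2% flat on bonus): 30.2% × $3,000.00 = $906.00
Total provincial income tax: $383.68 + $906.00 = $1,289.68

$1,289.68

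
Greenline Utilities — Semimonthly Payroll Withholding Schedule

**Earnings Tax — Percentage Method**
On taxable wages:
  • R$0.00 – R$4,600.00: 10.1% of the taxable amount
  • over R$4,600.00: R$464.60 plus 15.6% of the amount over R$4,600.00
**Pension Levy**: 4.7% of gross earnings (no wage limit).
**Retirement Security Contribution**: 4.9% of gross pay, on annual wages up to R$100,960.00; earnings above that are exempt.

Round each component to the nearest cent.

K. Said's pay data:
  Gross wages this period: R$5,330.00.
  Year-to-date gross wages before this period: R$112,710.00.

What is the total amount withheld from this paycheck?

Earnings Tax: taxable = R$5,330.00
  R$464.60 + 15.6% × (R$5,330.00 − R$4,600.00) = R$464.60 + 15.6% × R$730.00 = R$578.48
Pension Levy: 4.7% × R$5,330.00 = R$250.51
Retirement Security Contribution: YTD R$112,710.00 ≥ cap R$100,960.00 → R$0.00
Total: R$578.48 + R$250.51 + R$0.00 = R$828.99

R$828.99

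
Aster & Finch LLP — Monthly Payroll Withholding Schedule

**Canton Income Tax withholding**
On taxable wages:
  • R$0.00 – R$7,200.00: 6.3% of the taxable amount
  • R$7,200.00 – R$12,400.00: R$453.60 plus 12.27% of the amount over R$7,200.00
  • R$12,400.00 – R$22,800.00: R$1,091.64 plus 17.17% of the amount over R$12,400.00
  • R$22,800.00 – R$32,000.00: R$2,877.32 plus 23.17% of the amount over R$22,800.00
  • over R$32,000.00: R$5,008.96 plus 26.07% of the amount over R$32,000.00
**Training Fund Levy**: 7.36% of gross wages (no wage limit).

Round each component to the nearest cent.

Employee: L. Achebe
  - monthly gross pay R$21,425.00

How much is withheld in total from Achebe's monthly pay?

R$4,218.11

Canton Income Tax: taxable = R$21,425.00
  R$1,091.64 + 17.17% × (R$21,425.00 − R$12,400.00) = R$1,091.64 + 17.17% × R$9,025.00 = R$2,641.23
Training Fund Levy: 7.36% × R$21,425.00 = R$1,576.88
Total: R$2,641.23 + R$1,576.88 = R$4,218.11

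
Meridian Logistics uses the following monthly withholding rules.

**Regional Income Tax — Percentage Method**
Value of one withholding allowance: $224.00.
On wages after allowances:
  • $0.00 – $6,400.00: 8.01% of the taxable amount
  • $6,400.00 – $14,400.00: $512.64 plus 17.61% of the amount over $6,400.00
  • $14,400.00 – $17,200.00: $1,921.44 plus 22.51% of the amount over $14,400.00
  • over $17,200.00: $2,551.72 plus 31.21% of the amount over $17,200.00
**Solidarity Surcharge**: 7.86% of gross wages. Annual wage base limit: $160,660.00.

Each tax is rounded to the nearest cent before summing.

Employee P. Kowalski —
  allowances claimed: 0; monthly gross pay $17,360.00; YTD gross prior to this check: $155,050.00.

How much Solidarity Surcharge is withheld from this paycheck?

Solidarity Surcharge: cap $160,660.00 − YTD $155,050.00 = $5,610.00 subject; 7.86% × $5,610.00 = $440.95

$440.95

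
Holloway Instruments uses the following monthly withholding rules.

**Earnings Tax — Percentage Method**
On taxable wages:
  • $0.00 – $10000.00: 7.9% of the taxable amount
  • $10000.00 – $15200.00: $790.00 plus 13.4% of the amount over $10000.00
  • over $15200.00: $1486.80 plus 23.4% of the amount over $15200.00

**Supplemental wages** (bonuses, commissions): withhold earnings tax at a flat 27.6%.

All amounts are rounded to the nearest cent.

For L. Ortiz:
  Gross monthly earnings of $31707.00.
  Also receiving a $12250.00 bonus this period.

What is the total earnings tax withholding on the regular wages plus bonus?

Earnings Tax: taxable = $31707.00
  $1486.80 + 23.4% × ($31707.00 − $15200.00) = $1486.80 + 23.4% × $16507.00 = $5349.44
Supplemental (27.6% flat on bonus): 27.6% × $12250.00 = $3381.00
Total earnings tax: $5349.44 + $3381.00 = $8730.44

$8730.44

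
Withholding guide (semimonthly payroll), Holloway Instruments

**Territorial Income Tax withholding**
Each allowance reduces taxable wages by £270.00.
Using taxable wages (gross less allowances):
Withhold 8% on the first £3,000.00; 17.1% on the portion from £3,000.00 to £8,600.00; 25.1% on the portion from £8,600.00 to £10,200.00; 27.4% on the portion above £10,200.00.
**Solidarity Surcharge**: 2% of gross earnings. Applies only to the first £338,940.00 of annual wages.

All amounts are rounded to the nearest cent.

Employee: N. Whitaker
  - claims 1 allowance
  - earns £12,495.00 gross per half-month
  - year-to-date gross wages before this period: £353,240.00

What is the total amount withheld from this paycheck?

Territorial Income Tax: taxable = £12,495.00 − 1×£270.00 = £12,225.00
  £1,599.20 + 27.4% × (£12,225.00 − £10,200.00) = £1,599.20 + 27.4% × £2,025.00 = £2,154.05
Solidarity Surcharge: YTD £353,240.00 ≥ cap £338,940.00 → £0.00
Total: £2,154.05 + £0.00 = £2,154.05

£2,154.05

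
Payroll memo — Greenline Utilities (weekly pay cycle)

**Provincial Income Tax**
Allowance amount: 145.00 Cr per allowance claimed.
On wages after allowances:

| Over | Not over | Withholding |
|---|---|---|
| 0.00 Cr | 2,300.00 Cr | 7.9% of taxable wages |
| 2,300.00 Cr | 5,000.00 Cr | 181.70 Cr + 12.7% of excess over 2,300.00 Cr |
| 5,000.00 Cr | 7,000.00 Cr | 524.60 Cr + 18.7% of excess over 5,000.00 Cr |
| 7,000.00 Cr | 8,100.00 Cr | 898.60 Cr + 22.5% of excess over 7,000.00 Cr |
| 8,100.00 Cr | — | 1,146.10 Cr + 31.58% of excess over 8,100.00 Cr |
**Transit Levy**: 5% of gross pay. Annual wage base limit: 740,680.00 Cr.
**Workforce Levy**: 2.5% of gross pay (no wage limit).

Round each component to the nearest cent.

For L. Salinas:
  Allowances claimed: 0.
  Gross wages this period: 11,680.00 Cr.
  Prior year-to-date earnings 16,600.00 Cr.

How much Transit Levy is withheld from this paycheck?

Transit Levy: 5% × 11,680.00 Cr = 584.00 Cr

584.00 Cr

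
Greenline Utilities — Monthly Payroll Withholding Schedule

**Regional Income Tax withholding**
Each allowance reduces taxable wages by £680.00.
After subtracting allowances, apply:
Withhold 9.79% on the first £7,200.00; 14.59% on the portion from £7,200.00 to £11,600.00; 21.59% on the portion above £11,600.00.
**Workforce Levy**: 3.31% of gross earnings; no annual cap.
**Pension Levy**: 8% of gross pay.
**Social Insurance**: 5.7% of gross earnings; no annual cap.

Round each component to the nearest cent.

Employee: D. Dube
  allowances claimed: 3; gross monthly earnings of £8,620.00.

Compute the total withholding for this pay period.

Regional Income Tax: taxable = £8,620.00 − 3×£680.00 = £6,580.00
  9.79% × £6,580.00 = £644.18
Workforce Levy: 3.31% × £8,620.00 = £285.32
Pension Levy: 8% × £8,620.00 = £689.60
Social Insurance: 5.7% × £8,620.00 = £491.34
Total: £644.18 + £285.32 + £689.60 + £491.34 = £2,110.44

£2,110.44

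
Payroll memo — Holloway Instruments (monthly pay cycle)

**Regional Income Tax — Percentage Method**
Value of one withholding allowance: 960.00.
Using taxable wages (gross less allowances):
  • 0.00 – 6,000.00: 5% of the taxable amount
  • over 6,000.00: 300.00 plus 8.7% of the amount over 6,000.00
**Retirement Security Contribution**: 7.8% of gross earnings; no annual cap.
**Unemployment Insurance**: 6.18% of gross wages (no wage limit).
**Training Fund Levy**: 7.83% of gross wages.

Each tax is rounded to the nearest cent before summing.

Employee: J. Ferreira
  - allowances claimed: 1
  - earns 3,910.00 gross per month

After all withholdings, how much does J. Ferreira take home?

2,909.73

Regional Income Tax: taxable = 3,910.00 − 1×960.00 = 2,950.00
  5% × 2,950.00 = 147.50
Retirement Security Contribution: 7.8% × 3,910.00 = 304.98
Unemployment Insurance: 6.18% × 3,910.00 = 241.64
Training Fund Levy: 7.83% × 3,910.00 = 306.15
Total withheld: 147.50 + 304.98 + 241.64 + 306.15 = 1,000.27
Net pay: 3,910.00 − 1,000.27 = 2,909.73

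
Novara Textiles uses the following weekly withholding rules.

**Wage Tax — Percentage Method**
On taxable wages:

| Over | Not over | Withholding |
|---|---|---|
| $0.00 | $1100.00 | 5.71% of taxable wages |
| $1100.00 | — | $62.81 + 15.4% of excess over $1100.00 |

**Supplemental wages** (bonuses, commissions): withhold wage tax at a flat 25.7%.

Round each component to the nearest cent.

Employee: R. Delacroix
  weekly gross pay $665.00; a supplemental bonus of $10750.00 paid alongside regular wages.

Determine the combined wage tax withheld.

Wage Tax: taxable = $665.00
  5.71% × $665.00 = $37.97
Supplemental (25.7% flat on bonus): 25.7% × $10750.00 = $2762.75
Total wage tax: $37.97 + $2762.75 = $2800.72

$2800.72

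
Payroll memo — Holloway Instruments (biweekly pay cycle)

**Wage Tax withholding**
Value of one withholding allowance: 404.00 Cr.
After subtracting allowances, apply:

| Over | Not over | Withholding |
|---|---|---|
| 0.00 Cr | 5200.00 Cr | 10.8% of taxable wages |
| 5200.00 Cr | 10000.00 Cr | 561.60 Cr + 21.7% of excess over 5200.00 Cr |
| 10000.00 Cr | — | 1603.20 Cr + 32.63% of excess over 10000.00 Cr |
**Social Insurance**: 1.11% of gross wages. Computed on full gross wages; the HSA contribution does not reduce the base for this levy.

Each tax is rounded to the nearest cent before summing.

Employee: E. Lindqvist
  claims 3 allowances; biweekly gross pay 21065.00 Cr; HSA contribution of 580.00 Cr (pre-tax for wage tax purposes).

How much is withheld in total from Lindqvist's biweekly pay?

Wage Tax: taxable = 21065.00 Cr − 580.00 Cr − 3×404.00 Cr = 19273.00 Cr
  1603.20 Cr + 32.63% × (19273.00 Cr − 10000.00 Cr) = 1603.20 Cr + 32.63% × 9273.00 Cr = 4628.98 Cr
Social Insurance: 1.11% × 21065.00 Cr = 233.82 Cr
Total: 4628.98 Cr + 233.82 Cr = 4862.80 Cr

4862.80 Cr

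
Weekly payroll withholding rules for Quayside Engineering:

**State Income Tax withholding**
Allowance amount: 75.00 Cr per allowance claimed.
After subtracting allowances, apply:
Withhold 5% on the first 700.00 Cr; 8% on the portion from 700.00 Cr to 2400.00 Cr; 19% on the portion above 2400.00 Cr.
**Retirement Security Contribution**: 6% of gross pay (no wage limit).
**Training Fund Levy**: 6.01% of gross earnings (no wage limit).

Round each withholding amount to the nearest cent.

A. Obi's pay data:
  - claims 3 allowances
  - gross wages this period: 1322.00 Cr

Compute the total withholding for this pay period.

State Income Tax: taxable = 1322.00 Cr − 3×75.00 Cr = 1097.00 Cr
  35.00 Cr + 8% × (1097.00 Cr − 700.00 Cr) = 35.00 Cr + 8% × 397.00 Cr = 66.76 Cr
Retirement Security Contribution: 6% × 1322.00 Cr = 79.32 Cr
Training Fund Levy: 6.01% × 1322.00 Cr = 79.45 Cr
Total: 66.76 Cr + 79.32 Cr + 79.45 Cr = 225.53 Cr

225.53 Cr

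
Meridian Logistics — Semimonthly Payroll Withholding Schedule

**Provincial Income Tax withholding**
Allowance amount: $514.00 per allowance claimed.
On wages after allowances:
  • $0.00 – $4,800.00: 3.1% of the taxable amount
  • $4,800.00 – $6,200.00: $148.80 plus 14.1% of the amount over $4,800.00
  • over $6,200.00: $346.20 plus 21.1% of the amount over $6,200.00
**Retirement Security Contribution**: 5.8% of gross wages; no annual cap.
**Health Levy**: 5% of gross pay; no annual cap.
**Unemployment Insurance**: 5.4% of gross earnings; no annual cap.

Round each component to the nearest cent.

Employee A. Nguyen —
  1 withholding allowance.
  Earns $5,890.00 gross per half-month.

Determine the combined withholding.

Provincial Income Tax: taxable = $5,890.00 − 1×$514.00 = $5,376.00
  $148.80 + 14.1% × ($5,376.00 − $4,800.00) = $148.80 + 14.1% × $576.00 = $230.02
Retirement Security Contribution: 5.8% × $5,890.00 = $341.62
Health Levy: 5% × $5,890.00 = $294.50
Unemployment Insurance: 5.4% × $5,890.00 = $318.06
Total: $230.02 + $341.62 + $294.50 + $318.06 = $1,184.20

$1,184.20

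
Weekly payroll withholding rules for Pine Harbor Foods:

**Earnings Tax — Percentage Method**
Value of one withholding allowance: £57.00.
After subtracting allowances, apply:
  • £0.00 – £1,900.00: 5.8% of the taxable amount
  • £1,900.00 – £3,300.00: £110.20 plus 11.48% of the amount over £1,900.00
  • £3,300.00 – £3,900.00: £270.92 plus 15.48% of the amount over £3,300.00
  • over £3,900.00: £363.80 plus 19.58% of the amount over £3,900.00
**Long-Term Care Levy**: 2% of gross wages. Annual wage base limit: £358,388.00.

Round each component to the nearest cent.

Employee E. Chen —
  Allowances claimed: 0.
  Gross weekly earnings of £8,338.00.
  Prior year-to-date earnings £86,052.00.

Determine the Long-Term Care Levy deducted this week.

£166.76

Long-Term Care Levy: 2% × £8,338.00 = £166.76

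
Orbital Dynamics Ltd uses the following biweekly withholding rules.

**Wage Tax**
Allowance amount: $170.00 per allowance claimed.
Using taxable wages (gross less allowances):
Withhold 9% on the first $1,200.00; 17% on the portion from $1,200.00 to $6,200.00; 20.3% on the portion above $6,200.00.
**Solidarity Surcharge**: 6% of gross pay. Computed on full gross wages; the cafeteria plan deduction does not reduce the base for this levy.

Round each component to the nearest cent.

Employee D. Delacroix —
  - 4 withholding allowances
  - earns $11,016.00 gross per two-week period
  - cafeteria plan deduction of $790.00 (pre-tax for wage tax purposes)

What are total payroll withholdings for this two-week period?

$2,298.20

Wage Tax: taxable = $11,016.00 − $790.00 − 4×$170.00 = $9,546.00
  $958.00 + 20.3% × ($9,546.00 − $6,200.00) = $958.00 + 20.3% × $3,346.00 = $1,637.24
Solidarity Surcharge: 6% × $11,016.00 = $660.96
Total: $1,637.24 + $660.96 = $2,298.20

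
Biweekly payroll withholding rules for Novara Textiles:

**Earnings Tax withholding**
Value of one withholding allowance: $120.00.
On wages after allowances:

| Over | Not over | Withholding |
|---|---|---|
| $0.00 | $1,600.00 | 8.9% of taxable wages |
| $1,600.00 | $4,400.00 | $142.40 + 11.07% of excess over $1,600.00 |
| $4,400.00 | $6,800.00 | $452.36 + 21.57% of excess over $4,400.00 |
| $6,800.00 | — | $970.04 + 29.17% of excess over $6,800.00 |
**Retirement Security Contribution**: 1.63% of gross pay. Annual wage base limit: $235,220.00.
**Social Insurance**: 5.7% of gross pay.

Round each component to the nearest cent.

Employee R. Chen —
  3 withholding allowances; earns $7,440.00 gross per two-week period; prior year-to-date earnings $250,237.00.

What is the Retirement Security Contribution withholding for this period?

$0.00

Retirement Security Contribution: YTD $250,237.00 ≥ cap $235,220.00 → $0.00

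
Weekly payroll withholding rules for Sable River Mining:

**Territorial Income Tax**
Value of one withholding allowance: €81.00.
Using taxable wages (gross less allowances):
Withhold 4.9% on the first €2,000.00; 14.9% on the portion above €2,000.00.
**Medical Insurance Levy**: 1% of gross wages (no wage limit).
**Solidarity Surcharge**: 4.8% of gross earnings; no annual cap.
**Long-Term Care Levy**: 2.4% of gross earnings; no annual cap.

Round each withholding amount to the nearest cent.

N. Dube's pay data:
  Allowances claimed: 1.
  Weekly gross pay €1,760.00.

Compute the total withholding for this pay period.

€226.59

Territorial Income Tax: taxable = €1,760.00 − 1×€81.00 = €1,679.00
  4.9% × €1,679.00 = €82.27
Medical Insurance Levy: 1% × €1,760.00 = €17.60
Solidarity Surcharge: 4.8% × €1,760.00 = €84.48
Long-Term Care Levy: 2.4% × €1,760.00 = €42.24
Total: €82.27 + €17.60 + €84.48 + €42.24 = €226.59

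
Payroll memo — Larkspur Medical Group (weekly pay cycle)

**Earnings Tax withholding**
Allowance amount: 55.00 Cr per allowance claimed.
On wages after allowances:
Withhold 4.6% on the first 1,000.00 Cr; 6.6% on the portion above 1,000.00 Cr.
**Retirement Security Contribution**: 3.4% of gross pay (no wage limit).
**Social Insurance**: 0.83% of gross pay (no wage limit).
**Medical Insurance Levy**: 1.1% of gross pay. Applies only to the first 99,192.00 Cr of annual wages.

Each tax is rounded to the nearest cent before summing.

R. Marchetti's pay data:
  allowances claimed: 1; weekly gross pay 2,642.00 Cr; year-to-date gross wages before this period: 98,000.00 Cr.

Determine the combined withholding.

275.61 Cr

Earnings Tax: taxable = 2,642.00 Cr − 1×55.00 Cr = 2,587.00 Cr
  46.00 Cr + 6.6% × (2,587.00 Cr − 1,000.00 Cr) = 46.00 Cr + 6.6% × 1,587.00 Cr = 150.74 Cr
Retirement Security Contribution: 3.4% × 2,642.00 Cr = 89.83 Cr
Social Insurance: 0.83% × 2,642.00 Cr = 21.93 Cr
Medical Insurance Levy: cap 99,192.00 Cr − YTD 98,000.00 Cr = 1,192.00 Cr subject; 1.1% × 1,192.00 Cr = 13.11 Cr
Total: 150.74 Cr + 89.83 Cr + 21.93 Cr + 13.11 Cr = 275.61 Cr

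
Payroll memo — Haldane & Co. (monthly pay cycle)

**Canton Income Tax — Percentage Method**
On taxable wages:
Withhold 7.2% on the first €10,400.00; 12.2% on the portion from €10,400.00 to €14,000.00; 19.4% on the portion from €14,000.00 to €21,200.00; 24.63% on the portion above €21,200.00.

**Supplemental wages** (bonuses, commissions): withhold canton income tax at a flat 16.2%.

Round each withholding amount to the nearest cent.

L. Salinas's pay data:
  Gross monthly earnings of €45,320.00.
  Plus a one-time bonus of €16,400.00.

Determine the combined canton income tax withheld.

Canton Income Tax: taxable = €45,320.00
  €2,584.80 + 24.63% × (€45,320.00 − €21,200.00) = €2,584.80 + 24.63% × €24,120.00 = €8,525.56
Supplemental (16.2% flat on bonus): 16.2% × €16,400.00 = €2,656.80
Total canton income tax: €8,525.56 + €2,656.80 = €11,182.36

€11,182.36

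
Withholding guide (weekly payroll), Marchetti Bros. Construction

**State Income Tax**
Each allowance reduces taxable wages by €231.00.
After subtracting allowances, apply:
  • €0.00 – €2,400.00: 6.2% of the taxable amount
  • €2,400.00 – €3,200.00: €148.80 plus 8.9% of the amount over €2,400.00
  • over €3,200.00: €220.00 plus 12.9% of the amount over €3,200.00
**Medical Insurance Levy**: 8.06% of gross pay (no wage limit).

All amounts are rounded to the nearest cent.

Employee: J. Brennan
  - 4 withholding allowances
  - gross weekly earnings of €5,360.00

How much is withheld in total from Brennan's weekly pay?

€811.46

State Income Tax: taxable = €5,360.00 − 4×€231.00 = €4,436.00
  €220.00 + 12.9% × (€4,436.00 − €3,200.00) = €220.00 + 12.9% × €1,236.00 = €379.44
Medical Insurance Levy: 8.06% × €5,360.00 = €432.02
Total: €379.44 + €432.02 = €811.46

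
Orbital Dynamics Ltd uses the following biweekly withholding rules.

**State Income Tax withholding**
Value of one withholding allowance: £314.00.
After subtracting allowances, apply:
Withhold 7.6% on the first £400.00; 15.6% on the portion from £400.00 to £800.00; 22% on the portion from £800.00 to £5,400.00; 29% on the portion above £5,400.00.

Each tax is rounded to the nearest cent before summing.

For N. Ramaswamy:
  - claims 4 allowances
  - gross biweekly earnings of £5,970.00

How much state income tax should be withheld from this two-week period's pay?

£953.88

State Income Tax: taxable = £5,970.00 − 4×£314.00 = £4,714.00
  £92.80 + 22% × (£4,714.00 − £800.00) = £92.80 + 22% × £3,914.00 = £953.88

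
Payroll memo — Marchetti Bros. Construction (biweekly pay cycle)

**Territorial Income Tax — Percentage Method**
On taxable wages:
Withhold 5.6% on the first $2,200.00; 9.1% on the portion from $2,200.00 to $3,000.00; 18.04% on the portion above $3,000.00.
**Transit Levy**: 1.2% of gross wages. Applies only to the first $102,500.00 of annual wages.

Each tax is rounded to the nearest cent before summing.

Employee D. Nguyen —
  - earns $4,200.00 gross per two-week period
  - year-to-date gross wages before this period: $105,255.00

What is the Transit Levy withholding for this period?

$0.00

Transit Levy: YTD $105,255.00 ≥ cap $102,500.00 → $0.00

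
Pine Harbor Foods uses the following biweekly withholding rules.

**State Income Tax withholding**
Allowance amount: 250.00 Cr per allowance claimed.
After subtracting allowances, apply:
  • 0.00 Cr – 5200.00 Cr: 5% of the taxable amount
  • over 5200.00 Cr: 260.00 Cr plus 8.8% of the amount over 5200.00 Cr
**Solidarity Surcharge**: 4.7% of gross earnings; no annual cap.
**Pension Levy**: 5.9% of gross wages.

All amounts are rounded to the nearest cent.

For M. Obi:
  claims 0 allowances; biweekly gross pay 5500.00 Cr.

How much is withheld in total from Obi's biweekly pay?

869.40 Cr

State Income Tax: taxable = 5500.00 Cr
  260.00 Cr + 8.8% × (5500.00 Cr − 5200.00 Cr) = 260.00 Cr + 8.8% × 300.00 Cr = 286.40 Cr
Solidarity Surcharge: 4.7% × 5500.00 Cr = 258.50 Cr
Pension Levy: 5.9% × 5500.00 Cr = 324.50 Cr
Total: 286.40 Cr + 258.50 Cr + 324.50 Cr = 869.40 Cr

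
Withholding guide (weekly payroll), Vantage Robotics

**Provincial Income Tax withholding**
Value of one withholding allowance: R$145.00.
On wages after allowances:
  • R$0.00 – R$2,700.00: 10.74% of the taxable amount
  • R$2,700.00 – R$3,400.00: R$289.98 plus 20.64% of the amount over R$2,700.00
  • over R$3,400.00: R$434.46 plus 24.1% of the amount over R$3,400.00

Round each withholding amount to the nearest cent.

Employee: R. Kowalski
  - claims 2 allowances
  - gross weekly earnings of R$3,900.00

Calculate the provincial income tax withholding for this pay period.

Provincial Income Tax: taxable = R$3,900.00 − 2×R$145.00 = R$3,610.00
  R$434.46 + 24.1% × (R$3,610.00 − R$3,400.00) = R$434.46 + 24.1% × R$210.00 = R$485.07

R$485.07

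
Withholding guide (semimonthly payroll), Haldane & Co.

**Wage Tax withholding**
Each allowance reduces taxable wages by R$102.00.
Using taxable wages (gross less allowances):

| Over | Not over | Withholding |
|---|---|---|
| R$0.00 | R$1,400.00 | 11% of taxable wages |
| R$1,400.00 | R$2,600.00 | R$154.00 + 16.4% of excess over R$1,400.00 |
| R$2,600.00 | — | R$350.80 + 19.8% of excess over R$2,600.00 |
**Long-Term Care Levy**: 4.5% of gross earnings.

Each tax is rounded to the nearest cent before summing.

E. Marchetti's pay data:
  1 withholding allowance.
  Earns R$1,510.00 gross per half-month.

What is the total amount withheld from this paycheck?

R$223.26

Wage Tax: taxable = R$1,510.00 − 1×R$102.00 = R$1,408.00
  R$154.00 + 16.4% × (R$1,408.00 − R$1,400.00) = R$154.00 + 16.4% × R$8.00 = R$155.31
Long-Term Care Levy: 4.5% × R$1,510.00 = R$67.95
Total: R$155.31 + R$67.95 = R$223.26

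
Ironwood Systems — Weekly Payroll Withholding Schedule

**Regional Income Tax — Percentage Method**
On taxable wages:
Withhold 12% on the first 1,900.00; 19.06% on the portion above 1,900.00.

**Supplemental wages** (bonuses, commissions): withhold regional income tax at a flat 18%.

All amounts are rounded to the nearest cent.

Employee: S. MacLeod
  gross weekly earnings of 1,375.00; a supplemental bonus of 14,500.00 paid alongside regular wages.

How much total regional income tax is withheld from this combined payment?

Regional Income Tax: taxable = 1,375.00
  12% × 1,375.00 = 165.00
Supplemental (18% flat on bonus): 18% × 14,500.00 = 2,610.00
Total regional income tax: 165.00 + 2,610.00 = 2,775.00

2,775.00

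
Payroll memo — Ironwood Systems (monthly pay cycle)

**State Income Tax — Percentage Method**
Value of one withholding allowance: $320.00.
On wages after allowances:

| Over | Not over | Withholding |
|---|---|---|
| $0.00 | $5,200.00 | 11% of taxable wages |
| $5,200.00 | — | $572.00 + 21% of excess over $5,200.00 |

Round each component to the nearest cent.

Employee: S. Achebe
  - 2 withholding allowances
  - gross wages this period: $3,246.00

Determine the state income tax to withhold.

$286.66

State Income Tax: taxable = $3,246.00 − 2×$320.00 = $2,606.00
  11% × $2,606.00 = $286.66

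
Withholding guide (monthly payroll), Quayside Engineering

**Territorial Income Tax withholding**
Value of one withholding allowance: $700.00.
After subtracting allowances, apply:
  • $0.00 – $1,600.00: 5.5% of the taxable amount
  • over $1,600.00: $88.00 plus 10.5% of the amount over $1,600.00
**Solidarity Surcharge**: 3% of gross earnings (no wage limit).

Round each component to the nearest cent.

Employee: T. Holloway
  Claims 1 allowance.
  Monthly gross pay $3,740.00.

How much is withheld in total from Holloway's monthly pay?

Territorial Income Tax: taxable = $3,740.00 − 1×$700.00 = $3,040.00
  $88.00 + 10.5% × ($3,040.00 − $1,600.00) = $88.00 + 10.5% × $1,440.00 = $239.20
Solidarity Surcharge: 3% × $3,740.00 = $112.20
Total: $239.20 + $112.20 = $351.40

$351.40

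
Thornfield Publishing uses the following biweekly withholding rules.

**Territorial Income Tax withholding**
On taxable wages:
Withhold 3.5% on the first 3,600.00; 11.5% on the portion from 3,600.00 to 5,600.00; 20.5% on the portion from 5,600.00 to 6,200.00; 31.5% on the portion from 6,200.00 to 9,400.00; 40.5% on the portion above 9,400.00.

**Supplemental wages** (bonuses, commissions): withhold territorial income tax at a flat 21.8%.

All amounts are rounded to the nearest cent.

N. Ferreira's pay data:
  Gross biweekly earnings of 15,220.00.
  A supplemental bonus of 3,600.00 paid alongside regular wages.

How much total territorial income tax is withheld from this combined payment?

4,628.90

Territorial Income Tax: taxable = 15,220.00
  1,487.00 + 40.5% × (15,220.00 − 9,400.00) = 1,487.00 + 40.5% × 5,820.00 = 3,844.10
Supplemental (21.8% flat on bonus): 21.8% × 3,600.00 = 784.80
Total territorial income tax: 3,844.10 + 784.80 = 4,628.90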